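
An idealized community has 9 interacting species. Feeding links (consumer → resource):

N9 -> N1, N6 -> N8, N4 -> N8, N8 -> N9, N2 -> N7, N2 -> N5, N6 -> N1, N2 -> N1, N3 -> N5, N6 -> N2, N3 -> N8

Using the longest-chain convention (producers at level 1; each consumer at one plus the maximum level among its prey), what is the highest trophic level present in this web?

Producers (level 1): N7, N5, N1.
N1 → N9 → N8 → N4 gives N4 level 4.
No species has a prey at level 4, so no species reaches level 5.

4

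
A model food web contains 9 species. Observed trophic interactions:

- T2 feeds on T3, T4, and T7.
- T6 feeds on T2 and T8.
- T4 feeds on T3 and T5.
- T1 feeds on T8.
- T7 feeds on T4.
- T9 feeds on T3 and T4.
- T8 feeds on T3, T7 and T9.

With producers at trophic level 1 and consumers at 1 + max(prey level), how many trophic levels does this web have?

Producers (level 1): T5, T3.
T5 → T4 → T9 → T8 → T1 gives T1 level 5.
No species has a prey at level 5, so no species reaches level 6.

5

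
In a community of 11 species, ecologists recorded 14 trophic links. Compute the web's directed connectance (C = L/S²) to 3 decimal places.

C = 0.116

The web has S = 11 species and L = 14 feeding links.
C = L / S² = 14 / 121 = 0.1157 ≈ 0.116.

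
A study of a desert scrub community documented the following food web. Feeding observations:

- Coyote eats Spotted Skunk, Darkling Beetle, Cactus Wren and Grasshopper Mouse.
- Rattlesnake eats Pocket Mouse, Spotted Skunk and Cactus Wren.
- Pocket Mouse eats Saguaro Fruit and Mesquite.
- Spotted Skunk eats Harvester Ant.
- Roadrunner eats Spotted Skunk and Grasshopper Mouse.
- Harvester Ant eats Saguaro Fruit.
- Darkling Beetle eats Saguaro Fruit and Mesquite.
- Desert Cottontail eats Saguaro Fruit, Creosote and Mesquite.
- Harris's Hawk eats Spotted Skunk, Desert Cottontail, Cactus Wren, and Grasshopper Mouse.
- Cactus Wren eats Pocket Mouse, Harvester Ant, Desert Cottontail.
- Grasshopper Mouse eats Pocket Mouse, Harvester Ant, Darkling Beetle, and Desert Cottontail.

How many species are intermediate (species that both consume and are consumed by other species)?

Intermediate species (has both prey and predators): Harvester Ant, Darkling Beetle, Pocket Mouse, Desert Cottontail, Spotted Skunk, Grasshopper Mouse, Cactus Wren.
Count: 7.

7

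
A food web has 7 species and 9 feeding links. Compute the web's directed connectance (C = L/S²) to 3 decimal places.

The web has S = 7 species and L = 9 feeding links.
C = L / S² = 9 / 49 = 0.1837 ≈ 0.184.

C = 0.184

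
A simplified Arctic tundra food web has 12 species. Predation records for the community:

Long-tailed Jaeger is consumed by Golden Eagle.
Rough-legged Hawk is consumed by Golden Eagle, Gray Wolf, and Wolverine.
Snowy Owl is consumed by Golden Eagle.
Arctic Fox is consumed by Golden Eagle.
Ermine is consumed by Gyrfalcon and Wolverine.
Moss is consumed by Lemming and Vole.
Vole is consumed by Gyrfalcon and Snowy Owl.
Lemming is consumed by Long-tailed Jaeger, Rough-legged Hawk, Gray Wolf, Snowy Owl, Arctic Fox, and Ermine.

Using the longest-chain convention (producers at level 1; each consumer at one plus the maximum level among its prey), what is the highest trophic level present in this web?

4

Producers (level 1): Moss.
Moss → Lemming → Ermine → Gyrfalcon gives Gyrfalcon level 4.
No species has a prey at level 4, so no species reaches level 5.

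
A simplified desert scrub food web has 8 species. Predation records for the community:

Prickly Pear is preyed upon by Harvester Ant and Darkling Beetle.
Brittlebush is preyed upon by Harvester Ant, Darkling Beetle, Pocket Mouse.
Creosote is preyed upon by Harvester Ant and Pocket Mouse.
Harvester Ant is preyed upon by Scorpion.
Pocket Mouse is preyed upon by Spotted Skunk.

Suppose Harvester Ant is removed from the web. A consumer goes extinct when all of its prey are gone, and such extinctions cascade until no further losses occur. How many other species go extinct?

Remove Harvester Ant.
Round 1: Scorpion (all prey gone) → extinct.
No further losses. Total secondary extinctions: 1.

1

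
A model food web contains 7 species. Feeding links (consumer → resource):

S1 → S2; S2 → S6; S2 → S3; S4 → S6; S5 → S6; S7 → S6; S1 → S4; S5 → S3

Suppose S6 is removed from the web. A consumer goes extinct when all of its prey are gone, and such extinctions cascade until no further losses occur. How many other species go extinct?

Remove S6.
Round 1: S7 (all prey gone), S4 (all prey gone) → extinct.
No further losses. Total secondary extinctions: 2.

2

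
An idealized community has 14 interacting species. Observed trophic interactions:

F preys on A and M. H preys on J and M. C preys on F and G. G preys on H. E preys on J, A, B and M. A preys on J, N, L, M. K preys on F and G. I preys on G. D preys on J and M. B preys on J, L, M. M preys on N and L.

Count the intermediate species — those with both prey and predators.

6

Intermediate species (has both prey and predators): M, H, A, B, G, F.
Count: 6.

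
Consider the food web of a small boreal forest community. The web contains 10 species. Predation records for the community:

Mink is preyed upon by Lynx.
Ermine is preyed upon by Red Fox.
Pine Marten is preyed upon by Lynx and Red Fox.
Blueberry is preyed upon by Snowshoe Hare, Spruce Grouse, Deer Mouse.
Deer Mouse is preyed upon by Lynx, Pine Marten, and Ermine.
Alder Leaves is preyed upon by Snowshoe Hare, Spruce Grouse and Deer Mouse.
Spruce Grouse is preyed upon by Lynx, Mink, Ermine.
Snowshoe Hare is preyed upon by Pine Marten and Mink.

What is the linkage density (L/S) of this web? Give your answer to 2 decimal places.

L/S = 1.80

There are L = 18 links among S = 10 species.
L/S = 18/10 = 1.8000 ≈ 1.80.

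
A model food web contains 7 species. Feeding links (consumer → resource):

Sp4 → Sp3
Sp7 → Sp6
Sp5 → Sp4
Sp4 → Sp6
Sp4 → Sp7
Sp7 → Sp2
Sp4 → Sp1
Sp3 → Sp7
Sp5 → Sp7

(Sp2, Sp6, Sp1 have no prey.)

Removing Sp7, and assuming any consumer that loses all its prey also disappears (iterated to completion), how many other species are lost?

Remove Sp7.
Round 1: Sp3 (all prey gone) → extinct.
No further losses. Total secondary extinctions: 1.

1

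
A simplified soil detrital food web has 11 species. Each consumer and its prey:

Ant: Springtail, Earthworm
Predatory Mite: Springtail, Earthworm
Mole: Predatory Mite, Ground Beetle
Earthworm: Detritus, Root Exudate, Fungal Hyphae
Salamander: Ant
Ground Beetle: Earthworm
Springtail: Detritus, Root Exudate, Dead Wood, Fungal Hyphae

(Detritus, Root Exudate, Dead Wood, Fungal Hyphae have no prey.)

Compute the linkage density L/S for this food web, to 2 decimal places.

There are L = 15 links among S = 11 species.
L/S = 15/11 = 1.3636 ≈ 1.36.

L/S = 1.36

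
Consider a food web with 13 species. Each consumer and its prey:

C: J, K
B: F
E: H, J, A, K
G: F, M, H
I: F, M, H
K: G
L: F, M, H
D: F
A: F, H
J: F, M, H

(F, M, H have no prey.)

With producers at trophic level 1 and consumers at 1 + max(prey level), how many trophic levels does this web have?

Producers (level 1): F, M, H.
F → G → K → E gives E level 4.
No species has a prey at level 4, so no species reaches level 5.

4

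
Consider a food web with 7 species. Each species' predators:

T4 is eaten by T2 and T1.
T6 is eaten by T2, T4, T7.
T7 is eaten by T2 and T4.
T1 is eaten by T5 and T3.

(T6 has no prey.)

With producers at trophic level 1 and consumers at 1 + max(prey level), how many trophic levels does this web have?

5

Producers (level 1): T6.
T6 → T7 → T4 → T1 → T5 gives T5 level 5.
No species has a prey at level 5, so no species reaches level 6.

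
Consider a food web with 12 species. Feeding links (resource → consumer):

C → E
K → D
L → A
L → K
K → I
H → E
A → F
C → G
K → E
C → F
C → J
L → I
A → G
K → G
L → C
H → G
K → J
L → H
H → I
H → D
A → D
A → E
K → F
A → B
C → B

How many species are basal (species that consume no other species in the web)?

1

Basal species (no prey listed): L.
Count: 1.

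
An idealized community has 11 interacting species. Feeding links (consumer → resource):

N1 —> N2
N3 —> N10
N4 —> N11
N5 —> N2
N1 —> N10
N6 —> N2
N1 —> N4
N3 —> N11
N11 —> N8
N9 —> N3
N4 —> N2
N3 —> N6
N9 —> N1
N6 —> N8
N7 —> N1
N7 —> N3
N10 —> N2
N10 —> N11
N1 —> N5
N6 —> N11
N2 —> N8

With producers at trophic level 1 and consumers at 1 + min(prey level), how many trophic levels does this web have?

Producers (level 1): N8.
Following each consumer down to its lowest-level prey: N8 → N11 → N3 → N7 (levels 1 through 4).
All prey of N7 (N3 3, N1 3) are at level 3 or above, so N7 is at level 1 + 3 = 4.
Every consumer has at least one prey at level 3 or below, so none exceeds level 4.

4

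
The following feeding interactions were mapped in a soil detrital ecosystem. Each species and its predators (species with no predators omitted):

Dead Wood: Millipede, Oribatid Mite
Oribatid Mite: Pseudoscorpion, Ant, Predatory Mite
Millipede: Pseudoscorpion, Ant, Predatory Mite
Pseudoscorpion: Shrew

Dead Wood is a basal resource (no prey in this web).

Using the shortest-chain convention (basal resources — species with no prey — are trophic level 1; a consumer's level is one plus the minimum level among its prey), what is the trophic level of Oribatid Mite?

Trophic level 2

Dead Wood has no prey (basal) → level 1.
Oribatid Mite eats Dead Wood → level 2.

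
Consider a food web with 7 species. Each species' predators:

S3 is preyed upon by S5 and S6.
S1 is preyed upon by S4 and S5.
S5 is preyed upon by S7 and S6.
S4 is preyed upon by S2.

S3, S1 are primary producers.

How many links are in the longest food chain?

One longest chain: S1 → S4 → S2.
It has 3 species and 2 links.

2 links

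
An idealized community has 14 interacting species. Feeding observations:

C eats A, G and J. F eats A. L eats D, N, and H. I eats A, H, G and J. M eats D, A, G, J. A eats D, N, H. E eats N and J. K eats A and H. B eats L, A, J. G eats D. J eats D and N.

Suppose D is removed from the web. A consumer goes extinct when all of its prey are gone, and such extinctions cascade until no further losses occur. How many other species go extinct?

1

Remove D.
Round 1: G (all prey gone) → extinct.
No further losses. Total secondary extinctions: 1.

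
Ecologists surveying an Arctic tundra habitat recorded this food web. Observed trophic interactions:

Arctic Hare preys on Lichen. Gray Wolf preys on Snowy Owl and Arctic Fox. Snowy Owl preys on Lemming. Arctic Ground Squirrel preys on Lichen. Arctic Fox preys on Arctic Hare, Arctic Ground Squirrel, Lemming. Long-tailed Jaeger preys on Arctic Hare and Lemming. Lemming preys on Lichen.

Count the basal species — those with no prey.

1

Basal species (no prey listed): Lichen.
Count: 1.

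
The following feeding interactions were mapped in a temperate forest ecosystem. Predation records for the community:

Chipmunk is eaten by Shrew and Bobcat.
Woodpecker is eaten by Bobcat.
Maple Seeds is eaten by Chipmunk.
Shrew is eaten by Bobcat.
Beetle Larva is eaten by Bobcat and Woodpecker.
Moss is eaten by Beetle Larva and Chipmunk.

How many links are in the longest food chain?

3 links

One longest chain: Moss → Beetle Larva → Woodpecker → Bobcat.
It has 4 species and 3 links.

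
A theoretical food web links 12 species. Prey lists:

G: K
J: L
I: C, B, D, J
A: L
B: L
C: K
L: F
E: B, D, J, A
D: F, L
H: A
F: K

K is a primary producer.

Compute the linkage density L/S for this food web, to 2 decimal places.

There are L = 18 links among S = 12 species.
L/S = 18/12 = 1.5000 ≈ 1.50.

L/S = 1.50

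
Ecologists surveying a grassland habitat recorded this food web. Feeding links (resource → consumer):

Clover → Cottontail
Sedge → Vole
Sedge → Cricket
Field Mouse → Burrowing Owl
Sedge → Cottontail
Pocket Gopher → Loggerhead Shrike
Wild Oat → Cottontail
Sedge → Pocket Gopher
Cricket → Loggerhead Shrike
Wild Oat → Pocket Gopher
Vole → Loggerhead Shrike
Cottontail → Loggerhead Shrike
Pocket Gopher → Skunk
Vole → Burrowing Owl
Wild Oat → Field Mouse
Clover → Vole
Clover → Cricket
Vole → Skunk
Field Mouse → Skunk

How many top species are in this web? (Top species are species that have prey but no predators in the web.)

Top species (has prey, but nothing eats it): Skunk, Loggerhead Shrike, Burrowing Owl.
Count: 3.

3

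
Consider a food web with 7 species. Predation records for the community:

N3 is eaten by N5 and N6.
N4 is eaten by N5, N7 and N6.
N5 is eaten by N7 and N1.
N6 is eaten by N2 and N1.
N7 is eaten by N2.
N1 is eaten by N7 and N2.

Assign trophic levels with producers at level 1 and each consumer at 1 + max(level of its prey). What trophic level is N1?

N4 is a producer → level 1.
N5 eats N4 (level 1); other prey at levels: N3 1 → level 2.
N1 eats N5 (level 2); other prey at levels: N6 2 → level 3.

Trophic level 3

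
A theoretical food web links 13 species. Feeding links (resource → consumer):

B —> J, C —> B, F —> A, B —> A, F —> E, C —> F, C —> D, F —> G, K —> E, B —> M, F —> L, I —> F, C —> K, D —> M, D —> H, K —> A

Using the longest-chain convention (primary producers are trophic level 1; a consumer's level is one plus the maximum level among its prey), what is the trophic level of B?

Trophic level 2

C is a producer → level 1.
B eats C → level 2.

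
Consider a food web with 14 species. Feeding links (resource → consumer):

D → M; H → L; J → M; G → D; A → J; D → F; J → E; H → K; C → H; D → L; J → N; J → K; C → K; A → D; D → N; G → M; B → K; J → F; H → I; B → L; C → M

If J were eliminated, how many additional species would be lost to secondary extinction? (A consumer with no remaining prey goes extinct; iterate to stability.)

Remove J.
Round 1: E (all prey gone) → extinct.
No further losses. Total secondary extinctions: 1.

1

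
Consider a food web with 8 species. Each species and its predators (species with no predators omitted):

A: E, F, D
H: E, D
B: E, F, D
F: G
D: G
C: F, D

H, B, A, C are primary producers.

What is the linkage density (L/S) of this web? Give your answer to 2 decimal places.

There are L = 12 links among S = 8 species.
L/S = 12/8 = 1.5000 ≈ 1.50.

L/S = 1.50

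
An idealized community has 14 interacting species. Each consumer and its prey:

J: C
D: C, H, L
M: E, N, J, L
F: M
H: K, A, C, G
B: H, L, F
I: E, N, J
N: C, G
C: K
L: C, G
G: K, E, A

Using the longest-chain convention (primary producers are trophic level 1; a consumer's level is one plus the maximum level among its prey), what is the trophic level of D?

K is a producer → level 1.
C eats K → level 2.
L eats C (level 2); other prey at levels: G 2 → level 3.
D eats L (level 3); other prey at levels: C 2, H 3 → level 4.

Trophic level 4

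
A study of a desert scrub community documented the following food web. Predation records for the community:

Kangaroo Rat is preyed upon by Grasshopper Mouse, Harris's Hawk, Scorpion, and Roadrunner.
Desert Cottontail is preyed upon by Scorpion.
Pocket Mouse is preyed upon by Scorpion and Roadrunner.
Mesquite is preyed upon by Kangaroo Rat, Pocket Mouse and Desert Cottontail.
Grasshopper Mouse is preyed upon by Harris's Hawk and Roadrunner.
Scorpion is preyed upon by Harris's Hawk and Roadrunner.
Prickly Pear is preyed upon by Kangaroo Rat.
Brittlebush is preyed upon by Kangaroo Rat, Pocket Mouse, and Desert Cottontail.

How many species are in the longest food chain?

4 species

One longest chain: Brittlebush → Kangaroo Rat → Grasshopper Mouse → Harris's Hawk.
It has 4 species and 3 links.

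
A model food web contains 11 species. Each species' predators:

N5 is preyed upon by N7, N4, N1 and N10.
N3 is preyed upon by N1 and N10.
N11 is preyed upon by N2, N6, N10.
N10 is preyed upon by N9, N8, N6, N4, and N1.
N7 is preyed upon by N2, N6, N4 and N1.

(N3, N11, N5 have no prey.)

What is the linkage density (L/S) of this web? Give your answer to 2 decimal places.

There are L = 18 links among S = 11 species.
L/S = 18/11 = 1.6364 ≈ 1.64.

L/S = 1.64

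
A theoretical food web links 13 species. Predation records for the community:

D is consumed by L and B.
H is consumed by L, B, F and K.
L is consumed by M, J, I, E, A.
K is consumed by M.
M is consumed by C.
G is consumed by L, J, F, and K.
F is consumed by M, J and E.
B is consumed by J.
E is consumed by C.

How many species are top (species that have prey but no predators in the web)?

4

Top species (has prey, but nothing eats it): I, A, J, C.
Count: 4.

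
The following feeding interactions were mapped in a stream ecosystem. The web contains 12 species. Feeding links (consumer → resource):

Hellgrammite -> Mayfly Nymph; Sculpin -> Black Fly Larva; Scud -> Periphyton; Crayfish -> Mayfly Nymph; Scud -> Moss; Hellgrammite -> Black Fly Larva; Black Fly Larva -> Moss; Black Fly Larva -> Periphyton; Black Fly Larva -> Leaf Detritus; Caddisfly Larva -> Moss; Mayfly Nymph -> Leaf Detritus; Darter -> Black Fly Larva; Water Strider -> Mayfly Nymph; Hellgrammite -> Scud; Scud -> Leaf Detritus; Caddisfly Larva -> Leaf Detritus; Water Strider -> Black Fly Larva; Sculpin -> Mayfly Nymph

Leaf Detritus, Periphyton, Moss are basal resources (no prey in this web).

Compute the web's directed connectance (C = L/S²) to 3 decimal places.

C = 0.125

The web has S = 12 species and L = 18 feeding links.
C = L / S² = 18 / 144 = 0.1250 ≈ 0.125.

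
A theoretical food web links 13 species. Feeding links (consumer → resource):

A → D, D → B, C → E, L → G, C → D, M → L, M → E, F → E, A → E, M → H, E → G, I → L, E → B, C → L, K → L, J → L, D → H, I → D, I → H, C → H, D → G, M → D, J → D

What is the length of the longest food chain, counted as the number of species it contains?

3 species

One longest chain: G → L → K.
It has 3 species and 2 links.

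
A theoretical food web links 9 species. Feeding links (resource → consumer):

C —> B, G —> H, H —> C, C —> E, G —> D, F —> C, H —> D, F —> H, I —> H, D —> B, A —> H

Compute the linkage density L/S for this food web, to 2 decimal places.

L/S = 1.22

There are L = 11 links among S = 9 species.
L/S = 11/9 = 1.2222 ≈ 1.22.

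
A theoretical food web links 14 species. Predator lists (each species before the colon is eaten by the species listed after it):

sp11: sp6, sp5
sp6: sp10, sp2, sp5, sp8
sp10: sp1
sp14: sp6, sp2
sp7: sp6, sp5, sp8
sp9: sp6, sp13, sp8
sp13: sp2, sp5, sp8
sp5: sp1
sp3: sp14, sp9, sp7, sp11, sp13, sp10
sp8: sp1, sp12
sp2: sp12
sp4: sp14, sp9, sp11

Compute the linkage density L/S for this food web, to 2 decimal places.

L/S = 2.21

There are L = 31 links among S = 14 species.
L/S = 31/14 = 2.2143 ≈ 2.21.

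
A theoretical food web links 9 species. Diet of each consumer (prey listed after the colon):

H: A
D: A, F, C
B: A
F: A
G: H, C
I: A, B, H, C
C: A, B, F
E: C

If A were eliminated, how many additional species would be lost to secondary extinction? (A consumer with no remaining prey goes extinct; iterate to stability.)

8

Remove A.
Round 1: B (all prey gone), F (all prey gone), H (all prey gone) → extinct.
Round 2: C (all prey gone) → extinct.
Round 3: I (all prey gone), G (all prey gone), D (all prey gone), E (all prey gone) → extinct.
No further losses. Total secondary extinctions: 8.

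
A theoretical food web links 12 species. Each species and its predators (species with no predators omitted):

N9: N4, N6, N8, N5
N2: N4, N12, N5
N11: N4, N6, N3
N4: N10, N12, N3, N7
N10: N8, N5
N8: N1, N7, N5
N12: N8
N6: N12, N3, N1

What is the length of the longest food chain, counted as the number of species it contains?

One longest chain: N9 → N4 → N10 → N8 → N1.
It has 5 species and 4 links.

5 species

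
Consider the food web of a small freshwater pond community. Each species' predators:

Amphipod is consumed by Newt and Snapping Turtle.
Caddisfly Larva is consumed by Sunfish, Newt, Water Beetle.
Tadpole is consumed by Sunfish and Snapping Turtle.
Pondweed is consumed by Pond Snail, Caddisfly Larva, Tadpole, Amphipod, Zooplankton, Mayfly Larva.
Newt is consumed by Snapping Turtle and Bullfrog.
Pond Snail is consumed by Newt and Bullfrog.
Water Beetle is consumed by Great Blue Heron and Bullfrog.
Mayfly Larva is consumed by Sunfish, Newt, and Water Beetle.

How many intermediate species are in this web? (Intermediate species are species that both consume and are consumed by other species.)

7

Intermediate species (has both prey and predators): Caddisfly Larva, Pond Snail, Mayfly Larva, Tadpole, Amphipod, Water Beetle, Newt.
Count: 7.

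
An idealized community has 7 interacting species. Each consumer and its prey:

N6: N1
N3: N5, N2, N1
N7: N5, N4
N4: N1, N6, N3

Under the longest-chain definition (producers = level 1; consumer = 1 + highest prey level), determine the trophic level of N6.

Trophic level 2

N1 is a producer → level 1.
N6 eats N1 → level 2.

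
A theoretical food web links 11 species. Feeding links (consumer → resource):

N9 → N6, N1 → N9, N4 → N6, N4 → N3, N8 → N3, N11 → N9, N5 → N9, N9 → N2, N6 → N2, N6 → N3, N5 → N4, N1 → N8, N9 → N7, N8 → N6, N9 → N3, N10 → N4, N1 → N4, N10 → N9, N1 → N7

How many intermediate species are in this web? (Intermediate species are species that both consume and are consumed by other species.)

Intermediate species (has both prey and predators): N6, N8, N4, N9.
Count: 4.

4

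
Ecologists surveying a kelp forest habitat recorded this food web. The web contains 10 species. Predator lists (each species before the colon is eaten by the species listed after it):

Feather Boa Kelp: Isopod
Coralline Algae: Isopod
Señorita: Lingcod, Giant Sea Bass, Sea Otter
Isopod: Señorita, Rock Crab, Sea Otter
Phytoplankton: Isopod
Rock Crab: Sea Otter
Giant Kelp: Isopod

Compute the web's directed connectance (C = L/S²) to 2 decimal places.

The web has S = 10 species and L = 11 feeding links.
C = L / S² = 11 / 100 = 0.1100 ≈ 0.11.

C = 0.11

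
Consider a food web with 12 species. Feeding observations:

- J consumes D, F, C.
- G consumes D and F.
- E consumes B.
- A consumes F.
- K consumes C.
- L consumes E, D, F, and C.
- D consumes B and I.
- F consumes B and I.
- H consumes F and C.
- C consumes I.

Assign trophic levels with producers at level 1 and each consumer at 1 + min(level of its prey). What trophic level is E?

Trophic level 2

B is a producer → level 1.
E eats B → level 2.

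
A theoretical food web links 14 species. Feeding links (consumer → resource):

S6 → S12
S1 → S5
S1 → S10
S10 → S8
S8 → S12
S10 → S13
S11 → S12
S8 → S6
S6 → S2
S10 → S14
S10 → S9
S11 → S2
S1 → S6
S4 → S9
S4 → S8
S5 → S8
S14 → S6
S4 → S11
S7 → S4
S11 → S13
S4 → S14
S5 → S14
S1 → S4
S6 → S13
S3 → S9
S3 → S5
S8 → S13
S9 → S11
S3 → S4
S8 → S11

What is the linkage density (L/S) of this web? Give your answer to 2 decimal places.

There are L = 30 links among S = 14 species.
L/S = 30/14 = 2.1429 ≈ 2.14.

L/S = 2.14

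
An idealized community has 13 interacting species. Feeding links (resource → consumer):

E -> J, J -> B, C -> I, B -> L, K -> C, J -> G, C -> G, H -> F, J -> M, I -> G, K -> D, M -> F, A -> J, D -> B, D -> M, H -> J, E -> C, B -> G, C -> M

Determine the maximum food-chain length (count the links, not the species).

3 links

One longest chain: E → J → B → L.
It has 4 species and 3 links.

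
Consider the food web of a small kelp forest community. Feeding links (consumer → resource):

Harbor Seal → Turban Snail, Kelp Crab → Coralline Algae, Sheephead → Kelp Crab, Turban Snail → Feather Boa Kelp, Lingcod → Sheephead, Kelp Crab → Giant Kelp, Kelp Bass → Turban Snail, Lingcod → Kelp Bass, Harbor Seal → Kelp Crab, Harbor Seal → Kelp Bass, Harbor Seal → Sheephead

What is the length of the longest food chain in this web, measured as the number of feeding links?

One longest chain: Feather Boa Kelp → Turban Snail → Kelp Bass → Lingcod.
It has 4 species and 3 links.

3 links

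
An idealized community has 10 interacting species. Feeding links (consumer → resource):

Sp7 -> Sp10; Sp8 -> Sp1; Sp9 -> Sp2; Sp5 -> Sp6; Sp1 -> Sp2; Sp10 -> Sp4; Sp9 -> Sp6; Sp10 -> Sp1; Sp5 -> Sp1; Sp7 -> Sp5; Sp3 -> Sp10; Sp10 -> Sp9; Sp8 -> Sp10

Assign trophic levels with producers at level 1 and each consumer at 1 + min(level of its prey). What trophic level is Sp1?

Trophic level 2

Sp2 is a producer → level 1.
Sp1 eats Sp2 → level 2.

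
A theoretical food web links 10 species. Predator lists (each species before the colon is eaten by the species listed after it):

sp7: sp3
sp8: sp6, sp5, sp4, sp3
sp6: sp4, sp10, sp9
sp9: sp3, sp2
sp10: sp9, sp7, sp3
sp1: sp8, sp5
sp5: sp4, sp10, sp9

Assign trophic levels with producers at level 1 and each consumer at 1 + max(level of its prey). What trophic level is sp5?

Trophic level 3

sp1 is a producer → level 1.
sp8 eats sp1 → level 2.
sp5 eats sp8 (level 2); other prey at levels: sp1 1 → level 3.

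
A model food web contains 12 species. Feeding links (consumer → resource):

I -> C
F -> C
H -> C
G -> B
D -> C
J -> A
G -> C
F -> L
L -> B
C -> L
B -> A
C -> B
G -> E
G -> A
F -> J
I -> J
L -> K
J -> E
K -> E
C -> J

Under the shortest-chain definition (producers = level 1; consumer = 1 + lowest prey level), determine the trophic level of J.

Trophic level 2

E is a producer → level 1.
J eats E → level 2.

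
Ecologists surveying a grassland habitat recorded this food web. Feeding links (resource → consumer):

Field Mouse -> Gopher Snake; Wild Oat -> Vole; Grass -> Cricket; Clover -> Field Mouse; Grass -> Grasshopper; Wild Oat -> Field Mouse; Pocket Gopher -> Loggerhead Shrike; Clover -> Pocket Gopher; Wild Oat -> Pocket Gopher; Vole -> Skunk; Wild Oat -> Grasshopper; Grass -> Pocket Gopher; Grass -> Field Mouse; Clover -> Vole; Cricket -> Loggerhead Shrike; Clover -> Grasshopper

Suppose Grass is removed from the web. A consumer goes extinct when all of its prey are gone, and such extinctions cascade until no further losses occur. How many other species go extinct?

Remove Grass.
Round 1: Cricket (all prey gone) → extinct.
No further losses. Total secondary extinctions: 1.

1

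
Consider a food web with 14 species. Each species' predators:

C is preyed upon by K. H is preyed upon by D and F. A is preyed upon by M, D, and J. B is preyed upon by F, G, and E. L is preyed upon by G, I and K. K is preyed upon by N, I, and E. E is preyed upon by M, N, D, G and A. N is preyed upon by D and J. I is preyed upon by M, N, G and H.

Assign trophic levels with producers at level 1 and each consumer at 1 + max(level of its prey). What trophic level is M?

Trophic level 5

L is a producer → level 1.
K eats L (level 1); other prey at levels: C 1 → level 2.
E eats K (level 2); other prey at levels: B 1 → level 3.
A eats E → level 4.
M eats A (level 4); other prey at levels: E 3, I 3 → level 5.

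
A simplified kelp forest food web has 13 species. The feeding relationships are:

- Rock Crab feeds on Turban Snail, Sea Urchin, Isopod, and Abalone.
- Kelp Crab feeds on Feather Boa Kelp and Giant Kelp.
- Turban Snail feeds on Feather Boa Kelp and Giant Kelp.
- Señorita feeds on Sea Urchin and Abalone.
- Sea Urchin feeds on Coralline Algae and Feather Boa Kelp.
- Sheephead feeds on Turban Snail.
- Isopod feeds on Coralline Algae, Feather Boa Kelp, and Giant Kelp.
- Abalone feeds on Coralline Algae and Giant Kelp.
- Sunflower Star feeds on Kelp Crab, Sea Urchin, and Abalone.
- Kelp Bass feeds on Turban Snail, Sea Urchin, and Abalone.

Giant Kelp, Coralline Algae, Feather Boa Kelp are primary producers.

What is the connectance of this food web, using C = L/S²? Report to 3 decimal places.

C = 0.142

The web has S = 13 species and L = 24 feeding links.
C = L / S² = 24 / 169 = 0.1420 ≈ 0.142.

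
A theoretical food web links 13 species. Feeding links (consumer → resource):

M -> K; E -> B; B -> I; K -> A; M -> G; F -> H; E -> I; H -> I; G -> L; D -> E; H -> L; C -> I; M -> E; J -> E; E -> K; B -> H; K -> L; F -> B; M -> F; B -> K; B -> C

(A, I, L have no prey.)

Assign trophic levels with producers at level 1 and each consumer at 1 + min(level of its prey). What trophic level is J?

Trophic level 3

I is a producer → level 1.
E eats I → level 2.
J eats E → level 3.
No prey of J is below level 2, so 3 is the minimum.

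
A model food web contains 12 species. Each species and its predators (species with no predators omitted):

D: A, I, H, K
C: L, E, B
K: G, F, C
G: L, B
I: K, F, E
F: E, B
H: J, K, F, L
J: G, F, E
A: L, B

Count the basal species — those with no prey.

1

Basal species (no prey listed): D.
Count: 1.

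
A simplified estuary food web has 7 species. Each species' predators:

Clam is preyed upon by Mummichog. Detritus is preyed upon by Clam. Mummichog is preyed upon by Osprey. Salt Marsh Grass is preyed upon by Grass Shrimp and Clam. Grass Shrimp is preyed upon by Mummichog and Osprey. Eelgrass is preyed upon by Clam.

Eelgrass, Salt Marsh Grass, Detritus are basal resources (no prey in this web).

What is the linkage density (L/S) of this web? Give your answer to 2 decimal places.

L/S = 1.14

There are L = 8 links among S = 7 species.
L/S = 8/7 = 1.1429 ≈ 1.14.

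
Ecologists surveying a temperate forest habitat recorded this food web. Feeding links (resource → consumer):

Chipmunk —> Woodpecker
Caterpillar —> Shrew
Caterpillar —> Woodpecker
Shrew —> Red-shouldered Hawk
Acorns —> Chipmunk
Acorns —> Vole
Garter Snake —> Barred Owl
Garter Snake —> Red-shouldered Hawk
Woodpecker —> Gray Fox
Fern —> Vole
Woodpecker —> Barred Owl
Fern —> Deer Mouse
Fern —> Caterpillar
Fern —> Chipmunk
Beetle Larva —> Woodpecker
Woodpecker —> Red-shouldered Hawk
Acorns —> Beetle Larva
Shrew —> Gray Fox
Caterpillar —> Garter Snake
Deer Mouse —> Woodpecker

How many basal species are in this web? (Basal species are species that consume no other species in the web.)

2

Basal species (no prey listed): Acorns, Fern.
Count: 2.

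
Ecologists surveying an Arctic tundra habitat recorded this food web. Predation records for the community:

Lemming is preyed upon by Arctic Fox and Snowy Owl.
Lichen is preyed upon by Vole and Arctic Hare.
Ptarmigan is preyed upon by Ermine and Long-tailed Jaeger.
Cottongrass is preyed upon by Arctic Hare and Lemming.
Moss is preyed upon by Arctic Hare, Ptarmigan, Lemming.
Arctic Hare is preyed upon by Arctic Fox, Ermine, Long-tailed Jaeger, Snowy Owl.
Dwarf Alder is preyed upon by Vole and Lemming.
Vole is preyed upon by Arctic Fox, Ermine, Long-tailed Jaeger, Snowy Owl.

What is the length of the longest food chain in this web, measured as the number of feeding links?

2 links

One longest chain: Lichen → Arctic Hare → Ermine.
It has 3 species and 2 links.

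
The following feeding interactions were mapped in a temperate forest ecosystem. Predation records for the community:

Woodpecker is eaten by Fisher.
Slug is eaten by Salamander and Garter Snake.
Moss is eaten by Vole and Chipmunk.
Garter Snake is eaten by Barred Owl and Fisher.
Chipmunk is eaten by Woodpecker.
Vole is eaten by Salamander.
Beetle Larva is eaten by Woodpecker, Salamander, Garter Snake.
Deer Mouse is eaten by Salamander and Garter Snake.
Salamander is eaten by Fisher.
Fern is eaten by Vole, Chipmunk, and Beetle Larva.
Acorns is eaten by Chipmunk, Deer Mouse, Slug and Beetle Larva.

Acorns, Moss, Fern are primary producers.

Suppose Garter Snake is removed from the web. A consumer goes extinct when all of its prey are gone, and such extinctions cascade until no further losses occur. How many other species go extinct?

1

Remove Garter Snake.
Round 1: Barred Owl (all prey gone) → extinct.
No further losses. Total secondary extinctions: 1.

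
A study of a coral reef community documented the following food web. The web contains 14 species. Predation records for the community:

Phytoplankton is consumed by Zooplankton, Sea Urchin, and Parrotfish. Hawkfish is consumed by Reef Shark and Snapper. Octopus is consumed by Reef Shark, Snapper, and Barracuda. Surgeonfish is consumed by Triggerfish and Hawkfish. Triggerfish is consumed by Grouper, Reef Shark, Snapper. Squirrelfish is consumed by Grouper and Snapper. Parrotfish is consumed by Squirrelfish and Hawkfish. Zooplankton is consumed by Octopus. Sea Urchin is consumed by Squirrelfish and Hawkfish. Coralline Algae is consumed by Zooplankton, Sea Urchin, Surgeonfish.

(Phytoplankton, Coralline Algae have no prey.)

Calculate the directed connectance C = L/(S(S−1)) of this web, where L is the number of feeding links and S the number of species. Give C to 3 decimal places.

The web has S = 14 species and L = 23 feeding links.
C = L / (S(S−1)) = 23 / 182 = 0.1264 ≈ 0.126.

C = 0.126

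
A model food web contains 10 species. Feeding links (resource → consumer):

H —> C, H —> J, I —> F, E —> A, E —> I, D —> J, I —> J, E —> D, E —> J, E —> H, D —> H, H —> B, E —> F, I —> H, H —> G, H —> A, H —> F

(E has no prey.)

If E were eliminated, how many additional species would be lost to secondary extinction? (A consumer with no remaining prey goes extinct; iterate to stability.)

Remove E.
Round 1: I (all prey gone), D (all prey gone) → extinct.
Round 2: H (all prey gone) → extinct.
Round 3: J (all prey gone), F (all prey gone), B (all prey gone), C (all prey gone), G (all prey gone), A (all prey gone) → extinct.
No further losses. Total secondary extinctions: 9.

9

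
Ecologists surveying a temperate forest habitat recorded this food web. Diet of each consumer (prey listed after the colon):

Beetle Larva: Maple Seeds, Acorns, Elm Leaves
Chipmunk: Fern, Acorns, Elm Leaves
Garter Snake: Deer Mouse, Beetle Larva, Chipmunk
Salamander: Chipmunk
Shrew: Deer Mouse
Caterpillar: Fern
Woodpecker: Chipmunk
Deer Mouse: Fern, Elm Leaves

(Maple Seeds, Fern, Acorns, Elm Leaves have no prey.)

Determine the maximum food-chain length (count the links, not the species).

One longest chain: Fern → Deer Mouse → Garter Snake.
It has 3 species and 2 links.

2 links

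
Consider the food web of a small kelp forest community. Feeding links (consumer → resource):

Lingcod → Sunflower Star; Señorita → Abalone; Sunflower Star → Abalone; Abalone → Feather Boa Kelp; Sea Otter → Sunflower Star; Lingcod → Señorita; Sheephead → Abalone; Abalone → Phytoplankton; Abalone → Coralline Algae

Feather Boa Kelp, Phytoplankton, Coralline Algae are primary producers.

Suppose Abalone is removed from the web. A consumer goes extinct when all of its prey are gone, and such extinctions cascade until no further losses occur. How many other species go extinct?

Remove Abalone.
Round 1: Sunflower Star (all prey gone), Sheephead (all prey gone), Señorita (all prey gone) → extinct.
Round 2: Lingcod (all prey gone), Sea Otter (all prey gone) → extinct.
No further losses. Total secondary extinctions: 5.

5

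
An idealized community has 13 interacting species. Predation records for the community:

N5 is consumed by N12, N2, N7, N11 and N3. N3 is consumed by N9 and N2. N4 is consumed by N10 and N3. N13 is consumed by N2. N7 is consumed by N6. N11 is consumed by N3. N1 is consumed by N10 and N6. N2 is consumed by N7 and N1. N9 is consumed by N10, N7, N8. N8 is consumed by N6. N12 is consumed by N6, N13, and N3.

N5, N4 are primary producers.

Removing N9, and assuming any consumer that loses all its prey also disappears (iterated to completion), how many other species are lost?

1

Remove N9.
Round 1: N8 (all prey gone) → extinct.
No further losses. Total secondary extinctions: 1.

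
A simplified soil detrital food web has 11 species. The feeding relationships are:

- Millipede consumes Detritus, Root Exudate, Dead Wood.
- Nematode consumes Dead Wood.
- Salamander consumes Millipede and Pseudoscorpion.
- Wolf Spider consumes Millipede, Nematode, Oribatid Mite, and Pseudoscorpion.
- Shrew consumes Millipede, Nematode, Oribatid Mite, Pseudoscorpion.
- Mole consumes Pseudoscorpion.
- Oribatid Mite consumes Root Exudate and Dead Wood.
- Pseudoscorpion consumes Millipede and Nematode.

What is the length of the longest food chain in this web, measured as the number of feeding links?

3 links

One longest chain: Detritus → Millipede → Pseudoscorpion → Wolf Spider.
It has 4 species and 3 links.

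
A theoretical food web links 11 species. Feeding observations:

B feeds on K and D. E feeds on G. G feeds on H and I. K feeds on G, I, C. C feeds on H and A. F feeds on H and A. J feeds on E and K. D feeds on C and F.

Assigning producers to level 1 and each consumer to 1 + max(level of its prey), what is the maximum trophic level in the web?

Producers (level 1): H, A, I.
H → C → D → B gives B level 4.
No species has a prey at level 4, so no species reaches level 5.

4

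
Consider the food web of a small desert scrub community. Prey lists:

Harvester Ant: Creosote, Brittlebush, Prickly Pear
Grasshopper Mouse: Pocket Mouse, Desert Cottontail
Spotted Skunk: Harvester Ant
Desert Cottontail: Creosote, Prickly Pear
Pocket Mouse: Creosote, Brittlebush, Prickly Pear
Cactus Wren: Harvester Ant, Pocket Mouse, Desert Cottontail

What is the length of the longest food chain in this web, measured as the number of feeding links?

2 links

One longest chain: Creosote → Harvester Ant → Spotted Skunk.
It has 3 species and 2 links.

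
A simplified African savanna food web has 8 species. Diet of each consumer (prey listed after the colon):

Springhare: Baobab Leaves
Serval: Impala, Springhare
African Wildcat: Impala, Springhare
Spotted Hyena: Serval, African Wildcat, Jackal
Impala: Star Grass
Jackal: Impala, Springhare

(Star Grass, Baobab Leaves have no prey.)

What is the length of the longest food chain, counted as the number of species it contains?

4 species

One longest chain: Star Grass → Impala → Serval → Spotted Hyena.
It has 4 species and 3 links.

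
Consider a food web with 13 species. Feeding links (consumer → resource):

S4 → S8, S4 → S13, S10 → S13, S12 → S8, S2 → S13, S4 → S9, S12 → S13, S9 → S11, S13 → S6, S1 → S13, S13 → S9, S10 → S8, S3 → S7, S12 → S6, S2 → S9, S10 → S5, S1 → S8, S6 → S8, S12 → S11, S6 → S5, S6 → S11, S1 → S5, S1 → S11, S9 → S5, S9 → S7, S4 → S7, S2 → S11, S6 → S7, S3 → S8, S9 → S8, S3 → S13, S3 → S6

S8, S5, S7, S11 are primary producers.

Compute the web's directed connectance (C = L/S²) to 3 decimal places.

C = 0.189

The web has S = 13 species and L = 32 feeding links.
C = L / S² = 32 / 169 = 0.1893 ≈ 0.189.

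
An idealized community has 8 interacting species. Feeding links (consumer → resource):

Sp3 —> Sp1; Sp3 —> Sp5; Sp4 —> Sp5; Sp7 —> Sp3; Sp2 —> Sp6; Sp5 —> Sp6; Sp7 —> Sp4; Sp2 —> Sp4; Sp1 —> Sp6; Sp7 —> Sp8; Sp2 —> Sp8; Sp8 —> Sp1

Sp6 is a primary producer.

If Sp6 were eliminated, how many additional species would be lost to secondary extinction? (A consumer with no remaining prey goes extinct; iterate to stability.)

7

Remove Sp6.
Round 1: Sp1 (all prey gone), Sp5 (all prey gone) → extinct.
Round 2: Sp8 (all prey gone), Sp4 (all prey gone), Sp3 (all prey gone) → extinct.
Round 3: Sp2 (all prey gone), Sp7 (all prey gone) → extinct.
No further losses. Total secondary extinctions: 7.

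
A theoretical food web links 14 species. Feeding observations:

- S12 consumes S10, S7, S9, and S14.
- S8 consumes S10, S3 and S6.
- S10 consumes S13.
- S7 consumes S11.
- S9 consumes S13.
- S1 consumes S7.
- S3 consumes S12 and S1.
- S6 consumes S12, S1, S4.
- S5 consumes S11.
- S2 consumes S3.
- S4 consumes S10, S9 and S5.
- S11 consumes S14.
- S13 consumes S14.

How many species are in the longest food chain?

One longest chain: S14 → S11 → S7 → S1 → S3 → S2.
It has 6 species and 5 links.

6 species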